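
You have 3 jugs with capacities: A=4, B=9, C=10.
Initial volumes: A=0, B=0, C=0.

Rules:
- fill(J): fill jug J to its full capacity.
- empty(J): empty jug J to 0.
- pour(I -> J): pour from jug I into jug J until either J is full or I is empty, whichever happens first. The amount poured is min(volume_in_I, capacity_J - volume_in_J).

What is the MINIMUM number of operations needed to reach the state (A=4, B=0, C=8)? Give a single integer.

Answer: 5

Derivation:
BFS from (A=0, B=0, C=0). One shortest path:
  1. fill(A) -> (A=4 B=0 C=0)
  2. pour(A -> C) -> (A=0 B=0 C=4)
  3. fill(A) -> (A=4 B=0 C=4)
  4. pour(A -> C) -> (A=0 B=0 C=8)
  5. fill(A) -> (A=4 B=0 C=8)
Reached target in 5 moves.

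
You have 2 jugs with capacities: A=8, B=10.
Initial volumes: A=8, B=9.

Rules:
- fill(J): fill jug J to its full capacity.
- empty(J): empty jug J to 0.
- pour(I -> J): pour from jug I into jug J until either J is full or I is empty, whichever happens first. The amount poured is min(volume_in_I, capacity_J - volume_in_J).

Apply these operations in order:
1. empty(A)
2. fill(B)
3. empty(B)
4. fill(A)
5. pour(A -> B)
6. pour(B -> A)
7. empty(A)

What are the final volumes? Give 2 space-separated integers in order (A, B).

Step 1: empty(A) -> (A=0 B=9)
Step 2: fill(B) -> (A=0 B=10)
Step 3: empty(B) -> (A=0 B=0)
Step 4: fill(A) -> (A=8 B=0)
Step 5: pour(A -> B) -> (A=0 B=8)
Step 6: pour(B -> A) -> (A=8 B=0)
Step 7: empty(A) -> (A=0 B=0)

Answer: 0 0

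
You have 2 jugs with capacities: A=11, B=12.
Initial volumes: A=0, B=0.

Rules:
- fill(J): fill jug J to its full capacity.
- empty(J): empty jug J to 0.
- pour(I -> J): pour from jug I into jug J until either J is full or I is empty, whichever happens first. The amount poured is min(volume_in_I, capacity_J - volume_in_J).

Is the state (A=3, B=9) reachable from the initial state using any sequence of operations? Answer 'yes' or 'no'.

Answer: no

Derivation:
BFS explored all 46 reachable states.
Reachable set includes: (0,0), (0,1), (0,2), (0,3), (0,4), (0,5), (0,6), (0,7), (0,8), (0,9), (0,10), (0,11) ...
Target (A=3, B=9) not in reachable set → no.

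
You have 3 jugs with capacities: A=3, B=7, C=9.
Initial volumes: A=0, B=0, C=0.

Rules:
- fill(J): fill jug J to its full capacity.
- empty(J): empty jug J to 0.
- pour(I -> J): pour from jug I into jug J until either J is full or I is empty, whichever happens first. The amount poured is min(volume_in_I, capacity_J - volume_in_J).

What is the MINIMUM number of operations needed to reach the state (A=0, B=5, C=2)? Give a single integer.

Answer: 7

Derivation:
BFS from (A=0, B=0, C=0). One shortest path:
  1. fill(A) -> (A=3 B=0 C=0)
  2. fill(B) -> (A=3 B=7 C=0)
  3. pour(B -> C) -> (A=3 B=0 C=7)
  4. pour(A -> C) -> (A=1 B=0 C=9)
  5. pour(C -> B) -> (A=1 B=7 C=2)
  6. pour(B -> A) -> (A=3 B=5 C=2)
  7. empty(A) -> (A=0 B=5 C=2)
Reached target in 7 moves.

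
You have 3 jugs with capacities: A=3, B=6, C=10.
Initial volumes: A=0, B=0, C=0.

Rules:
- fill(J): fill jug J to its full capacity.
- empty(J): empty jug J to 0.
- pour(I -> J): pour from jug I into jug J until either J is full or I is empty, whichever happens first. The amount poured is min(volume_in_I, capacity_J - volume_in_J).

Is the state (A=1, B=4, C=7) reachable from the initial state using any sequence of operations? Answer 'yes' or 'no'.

Answer: no

Derivation:
BFS explored all 218 reachable states.
Reachable set includes: (0,0,0), (0,0,1), (0,0,2), (0,0,3), (0,0,4), (0,0,5), (0,0,6), (0,0,7), (0,0,8), (0,0,9), (0,0,10), (0,1,0) ...
Target (A=1, B=4, C=7) not in reachable set → no.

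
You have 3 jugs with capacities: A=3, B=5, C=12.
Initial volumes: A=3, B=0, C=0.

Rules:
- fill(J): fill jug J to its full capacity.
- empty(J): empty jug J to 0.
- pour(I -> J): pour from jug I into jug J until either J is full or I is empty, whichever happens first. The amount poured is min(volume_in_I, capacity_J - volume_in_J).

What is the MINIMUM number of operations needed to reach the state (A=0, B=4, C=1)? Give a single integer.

BFS from (A=3, B=0, C=0). One shortest path:
  1. fill(B) -> (A=3 B=5 C=0)
  2. pour(A -> C) -> (A=0 B=5 C=3)
  3. pour(B -> A) -> (A=3 B=2 C=3)
  4. pour(A -> C) -> (A=0 B=2 C=6)
  5. pour(B -> A) -> (A=2 B=0 C=6)
  6. pour(C -> B) -> (A=2 B=5 C=1)
  7. pour(B -> A) -> (A=3 B=4 C=1)
  8. empty(A) -> (A=0 B=4 C=1)
Reached target in 8 moves.

Answer: 8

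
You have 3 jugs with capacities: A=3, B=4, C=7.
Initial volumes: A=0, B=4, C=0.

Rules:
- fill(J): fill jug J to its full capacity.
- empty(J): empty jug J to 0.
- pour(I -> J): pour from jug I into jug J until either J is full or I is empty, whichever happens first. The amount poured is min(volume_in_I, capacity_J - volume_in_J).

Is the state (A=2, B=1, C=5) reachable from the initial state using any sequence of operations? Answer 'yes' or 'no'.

Answer: no

Derivation:
BFS explored all 124 reachable states.
Reachable set includes: (0,0,0), (0,0,1), (0,0,2), (0,0,3), (0,0,4), (0,0,5), (0,0,6), (0,0,7), (0,1,0), (0,1,1), (0,1,2), (0,1,3) ...
Target (A=2, B=1, C=5) not in reachable set → no.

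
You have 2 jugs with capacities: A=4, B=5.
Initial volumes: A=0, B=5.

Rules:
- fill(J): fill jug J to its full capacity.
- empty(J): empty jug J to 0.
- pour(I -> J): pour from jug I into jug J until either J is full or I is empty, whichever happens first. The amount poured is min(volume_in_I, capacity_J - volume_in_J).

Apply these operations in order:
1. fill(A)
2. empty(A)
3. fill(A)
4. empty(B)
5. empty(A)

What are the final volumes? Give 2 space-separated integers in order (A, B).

Step 1: fill(A) -> (A=4 B=5)
Step 2: empty(A) -> (A=0 B=5)
Step 3: fill(A) -> (A=4 B=5)
Step 4: empty(B) -> (A=4 B=0)
Step 5: empty(A) -> (A=0 B=0)

Answer: 0 0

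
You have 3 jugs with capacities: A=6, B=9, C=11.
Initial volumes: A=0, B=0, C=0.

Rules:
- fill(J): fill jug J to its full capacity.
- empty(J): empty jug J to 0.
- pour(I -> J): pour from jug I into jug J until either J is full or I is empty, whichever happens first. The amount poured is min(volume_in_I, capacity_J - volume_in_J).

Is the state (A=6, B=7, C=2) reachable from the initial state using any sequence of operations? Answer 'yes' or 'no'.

BFS from (A=0, B=0, C=0):
  1. fill(A) -> (A=6 B=0 C=0)
  2. fill(B) -> (A=6 B=9 C=0)
  3. pour(B -> C) -> (A=6 B=0 C=9)
  4. pour(A -> C) -> (A=4 B=0 C=11)
  5. pour(C -> B) -> (A=4 B=9 C=2)
  6. pour(B -> A) -> (A=6 B=7 C=2)
Target reached → yes.

Answer: yes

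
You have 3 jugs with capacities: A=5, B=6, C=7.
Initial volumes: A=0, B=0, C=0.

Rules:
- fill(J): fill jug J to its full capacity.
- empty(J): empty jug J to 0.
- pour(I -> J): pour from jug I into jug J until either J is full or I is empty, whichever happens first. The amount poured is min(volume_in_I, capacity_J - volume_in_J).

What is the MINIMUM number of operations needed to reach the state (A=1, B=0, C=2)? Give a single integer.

Answer: 7

Derivation:
BFS from (A=0, B=0, C=0). One shortest path:
  1. fill(B) -> (A=0 B=6 C=0)
  2. fill(C) -> (A=0 B=6 C=7)
  3. pour(B -> A) -> (A=5 B=1 C=7)
  4. empty(A) -> (A=0 B=1 C=7)
  5. pour(C -> A) -> (A=5 B=1 C=2)
  6. empty(A) -> (A=0 B=1 C=2)
  7. pour(B -> A) -> (A=1 B=0 C=2)
Reached target in 7 moves.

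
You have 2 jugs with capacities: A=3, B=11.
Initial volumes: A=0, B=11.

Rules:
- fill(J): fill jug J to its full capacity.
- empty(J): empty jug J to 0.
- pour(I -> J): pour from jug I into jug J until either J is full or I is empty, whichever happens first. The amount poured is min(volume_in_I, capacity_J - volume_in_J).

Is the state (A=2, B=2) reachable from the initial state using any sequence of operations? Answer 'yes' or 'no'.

Answer: no

Derivation:
BFS explored all 28 reachable states.
Reachable set includes: (0,0), (0,1), (0,2), (0,3), (0,4), (0,5), (0,6), (0,7), (0,8), (0,9), (0,10), (0,11) ...
Target (A=2, B=2) not in reachable set → no.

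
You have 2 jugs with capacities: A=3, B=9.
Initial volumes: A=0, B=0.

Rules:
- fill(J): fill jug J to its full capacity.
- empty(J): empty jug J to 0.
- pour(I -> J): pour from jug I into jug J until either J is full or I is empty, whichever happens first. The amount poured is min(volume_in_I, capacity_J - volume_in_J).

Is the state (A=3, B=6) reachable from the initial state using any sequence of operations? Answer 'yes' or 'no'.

BFS from (A=0, B=0):
  1. fill(B) -> (A=0 B=9)
  2. pour(B -> A) -> (A=3 B=6)
Target reached → yes.

Answer: yes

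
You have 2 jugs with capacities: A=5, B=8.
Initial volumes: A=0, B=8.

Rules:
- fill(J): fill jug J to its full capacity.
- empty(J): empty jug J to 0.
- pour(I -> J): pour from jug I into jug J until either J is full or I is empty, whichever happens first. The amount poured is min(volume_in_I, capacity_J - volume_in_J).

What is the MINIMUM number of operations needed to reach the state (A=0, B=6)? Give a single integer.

Answer: 6

Derivation:
BFS from (A=0, B=8). One shortest path:
  1. pour(B -> A) -> (A=5 B=3)
  2. empty(A) -> (A=0 B=3)
  3. pour(B -> A) -> (A=3 B=0)
  4. fill(B) -> (A=3 B=8)
  5. pour(B -> A) -> (A=5 B=6)
  6. empty(A) -> (A=0 B=6)
Reached target in 6 moves.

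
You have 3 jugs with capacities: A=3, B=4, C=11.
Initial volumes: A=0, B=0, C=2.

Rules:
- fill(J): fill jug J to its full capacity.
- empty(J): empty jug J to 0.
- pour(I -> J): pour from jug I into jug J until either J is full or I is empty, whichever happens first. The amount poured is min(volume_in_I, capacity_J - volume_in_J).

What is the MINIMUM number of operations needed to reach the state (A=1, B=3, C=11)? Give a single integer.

BFS from (A=0, B=0, C=2). One shortest path:
  1. fill(B) -> (A=0 B=4 C=2)
  2. empty(C) -> (A=0 B=4 C=0)
  3. pour(B -> A) -> (A=3 B=1 C=0)
  4. pour(A -> C) -> (A=0 B=1 C=3)
  5. pour(B -> A) -> (A=1 B=0 C=3)
  6. pour(C -> B) -> (A=1 B=3 C=0)
  7. fill(C) -> (A=1 B=3 C=11)
Reached target in 7 moves.

Answer: 7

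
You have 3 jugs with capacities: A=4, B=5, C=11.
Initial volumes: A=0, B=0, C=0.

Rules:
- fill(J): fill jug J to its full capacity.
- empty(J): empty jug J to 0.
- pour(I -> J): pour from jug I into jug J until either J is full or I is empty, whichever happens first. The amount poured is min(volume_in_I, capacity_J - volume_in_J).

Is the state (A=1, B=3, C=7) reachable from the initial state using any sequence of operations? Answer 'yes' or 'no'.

Answer: no

Derivation:
BFS explored all 240 reachable states.
Reachable set includes: (0,0,0), (0,0,1), (0,0,2), (0,0,3), (0,0,4), (0,0,5), (0,0,6), (0,0,7), (0,0,8), (0,0,9), (0,0,10), (0,0,11) ...
Target (A=1, B=3, C=7) not in reachable set → no.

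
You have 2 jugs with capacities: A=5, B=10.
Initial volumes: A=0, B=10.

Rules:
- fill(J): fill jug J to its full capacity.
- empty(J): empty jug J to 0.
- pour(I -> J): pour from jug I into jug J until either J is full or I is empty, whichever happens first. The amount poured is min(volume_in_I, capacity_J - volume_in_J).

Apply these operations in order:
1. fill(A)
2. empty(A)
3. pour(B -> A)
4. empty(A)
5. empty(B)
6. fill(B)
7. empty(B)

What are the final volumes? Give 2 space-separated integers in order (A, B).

Answer: 0 0

Derivation:
Step 1: fill(A) -> (A=5 B=10)
Step 2: empty(A) -> (A=0 B=10)
Step 3: pour(B -> A) -> (A=5 B=5)
Step 4: empty(A) -> (A=0 B=5)
Step 5: empty(B) -> (A=0 B=0)
Step 6: fill(B) -> (A=0 B=10)
Step 7: empty(B) -> (A=0 B=0)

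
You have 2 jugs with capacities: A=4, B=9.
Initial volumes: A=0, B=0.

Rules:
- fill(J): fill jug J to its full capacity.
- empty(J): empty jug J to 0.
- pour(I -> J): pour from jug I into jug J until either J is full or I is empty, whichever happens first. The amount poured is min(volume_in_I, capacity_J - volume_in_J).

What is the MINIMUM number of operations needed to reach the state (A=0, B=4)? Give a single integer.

BFS from (A=0, B=0). One shortest path:
  1. fill(A) -> (A=4 B=0)
  2. pour(A -> B) -> (A=0 B=4)
Reached target in 2 moves.

Answer: 2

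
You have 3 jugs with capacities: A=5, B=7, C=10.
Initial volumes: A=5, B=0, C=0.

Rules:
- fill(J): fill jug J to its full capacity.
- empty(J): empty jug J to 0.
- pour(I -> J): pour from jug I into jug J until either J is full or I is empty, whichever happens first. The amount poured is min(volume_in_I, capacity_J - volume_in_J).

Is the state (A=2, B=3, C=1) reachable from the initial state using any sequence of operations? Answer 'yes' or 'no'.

Answer: no

Derivation:
BFS explored all 312 reachable states.
Reachable set includes: (0,0,0), (0,0,1), (0,0,2), (0,0,3), (0,0,4), (0,0,5), (0,0,6), (0,0,7), (0,0,8), (0,0,9), (0,0,10), (0,1,0) ...
Target (A=2, B=3, C=1) not in reachable set → no.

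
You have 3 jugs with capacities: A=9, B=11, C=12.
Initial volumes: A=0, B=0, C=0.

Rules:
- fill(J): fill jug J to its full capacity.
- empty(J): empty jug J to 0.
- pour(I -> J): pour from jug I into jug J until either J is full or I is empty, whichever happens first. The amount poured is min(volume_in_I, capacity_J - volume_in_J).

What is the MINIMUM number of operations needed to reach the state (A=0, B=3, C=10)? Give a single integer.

Answer: 8

Derivation:
BFS from (A=0, B=0, C=0). One shortest path:
  1. fill(C) -> (A=0 B=0 C=12)
  2. pour(C -> A) -> (A=9 B=0 C=3)
  3. pour(A -> B) -> (A=0 B=9 C=3)
  4. pour(C -> A) -> (A=3 B=9 C=0)
  5. fill(C) -> (A=3 B=9 C=12)
  6. pour(C -> B) -> (A=3 B=11 C=10)
  7. empty(B) -> (A=3 B=0 C=10)
  8. pour(A -> B) -> (A=0 B=3 C=10)
Reached target in 8 moves.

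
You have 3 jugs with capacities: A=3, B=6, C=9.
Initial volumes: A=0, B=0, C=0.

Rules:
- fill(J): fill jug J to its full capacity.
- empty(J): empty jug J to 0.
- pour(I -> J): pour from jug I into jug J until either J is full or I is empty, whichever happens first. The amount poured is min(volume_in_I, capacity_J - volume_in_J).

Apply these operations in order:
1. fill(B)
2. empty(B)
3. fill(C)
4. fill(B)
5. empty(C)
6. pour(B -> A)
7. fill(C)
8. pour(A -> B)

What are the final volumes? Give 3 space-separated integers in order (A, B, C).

Step 1: fill(B) -> (A=0 B=6 C=0)
Step 2: empty(B) -> (A=0 B=0 C=0)
Step 3: fill(C) -> (A=0 B=0 C=9)
Step 4: fill(B) -> (A=0 B=6 C=9)
Step 5: empty(C) -> (A=0 B=6 C=0)
Step 6: pour(B -> A) -> (A=3 B=3 C=0)
Step 7: fill(C) -> (A=3 B=3 C=9)
Step 8: pour(A -> B) -> (A=0 B=6 C=9)

Answer: 0 6 9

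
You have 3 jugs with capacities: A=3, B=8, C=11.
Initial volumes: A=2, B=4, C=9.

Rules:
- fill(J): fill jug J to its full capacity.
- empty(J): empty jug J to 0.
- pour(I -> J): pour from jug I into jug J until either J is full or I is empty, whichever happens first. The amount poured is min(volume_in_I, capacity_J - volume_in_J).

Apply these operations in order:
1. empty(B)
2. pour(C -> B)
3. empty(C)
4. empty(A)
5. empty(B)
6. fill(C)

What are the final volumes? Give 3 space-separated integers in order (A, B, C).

Answer: 0 0 11

Derivation:
Step 1: empty(B) -> (A=2 B=0 C=9)
Step 2: pour(C -> B) -> (A=2 B=8 C=1)
Step 3: empty(C) -> (A=2 B=8 C=0)
Step 4: empty(A) -> (A=0 B=8 C=0)
Step 5: empty(B) -> (A=0 B=0 C=0)
Step 6: fill(C) -> (A=0 B=0 C=11)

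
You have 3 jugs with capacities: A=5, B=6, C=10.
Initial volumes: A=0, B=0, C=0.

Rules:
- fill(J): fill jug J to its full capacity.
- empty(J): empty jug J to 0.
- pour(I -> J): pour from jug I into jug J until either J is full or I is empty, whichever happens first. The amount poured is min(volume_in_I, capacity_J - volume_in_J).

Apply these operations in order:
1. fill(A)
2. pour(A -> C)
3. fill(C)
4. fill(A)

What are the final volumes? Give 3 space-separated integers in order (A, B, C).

Step 1: fill(A) -> (A=5 B=0 C=0)
Step 2: pour(A -> C) -> (A=0 B=0 C=5)
Step 3: fill(C) -> (A=0 B=0 C=10)
Step 4: fill(A) -> (A=5 B=0 C=10)

Answer: 5 0 10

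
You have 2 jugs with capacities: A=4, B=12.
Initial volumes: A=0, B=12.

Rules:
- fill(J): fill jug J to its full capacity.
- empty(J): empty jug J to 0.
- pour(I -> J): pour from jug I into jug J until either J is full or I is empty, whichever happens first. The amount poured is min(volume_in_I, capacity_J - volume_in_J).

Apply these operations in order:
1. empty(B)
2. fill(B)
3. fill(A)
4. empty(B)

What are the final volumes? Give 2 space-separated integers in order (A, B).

Answer: 4 0

Derivation:
Step 1: empty(B) -> (A=0 B=0)
Step 2: fill(B) -> (A=0 B=12)
Step 3: fill(A) -> (A=4 B=12)
Step 4: empty(B) -> (A=4 B=0)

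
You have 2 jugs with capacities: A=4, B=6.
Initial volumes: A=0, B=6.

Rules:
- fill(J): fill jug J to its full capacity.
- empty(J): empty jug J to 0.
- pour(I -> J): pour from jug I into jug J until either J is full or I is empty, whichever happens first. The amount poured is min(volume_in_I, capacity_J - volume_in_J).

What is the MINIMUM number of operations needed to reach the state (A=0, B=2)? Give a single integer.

Answer: 2

Derivation:
BFS from (A=0, B=6). One shortest path:
  1. pour(B -> A) -> (A=4 B=2)
  2. empty(A) -> (A=0 B=2)
Reached target in 2 moves.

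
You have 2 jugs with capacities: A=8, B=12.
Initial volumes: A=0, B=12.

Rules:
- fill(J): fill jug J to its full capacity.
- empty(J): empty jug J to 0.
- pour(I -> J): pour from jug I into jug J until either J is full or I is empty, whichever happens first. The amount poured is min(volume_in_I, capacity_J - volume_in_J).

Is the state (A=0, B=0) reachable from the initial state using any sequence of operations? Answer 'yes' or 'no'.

BFS from (A=0, B=12):
  1. empty(B) -> (A=0 B=0)
Target reached → yes.

Answer: yes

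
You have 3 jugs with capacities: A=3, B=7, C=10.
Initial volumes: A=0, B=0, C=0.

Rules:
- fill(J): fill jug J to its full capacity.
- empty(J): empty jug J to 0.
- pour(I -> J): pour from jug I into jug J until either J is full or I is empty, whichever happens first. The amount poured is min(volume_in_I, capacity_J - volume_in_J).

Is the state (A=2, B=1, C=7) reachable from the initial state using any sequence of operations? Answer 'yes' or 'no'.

Answer: no

Derivation:
BFS explored all 244 reachable states.
Reachable set includes: (0,0,0), (0,0,1), (0,0,2), (0,0,3), (0,0,4), (0,0,5), (0,0,6), (0,0,7), (0,0,8), (0,0,9), (0,0,10), (0,1,0) ...
Target (A=2, B=1, C=7) not in reachable set → no.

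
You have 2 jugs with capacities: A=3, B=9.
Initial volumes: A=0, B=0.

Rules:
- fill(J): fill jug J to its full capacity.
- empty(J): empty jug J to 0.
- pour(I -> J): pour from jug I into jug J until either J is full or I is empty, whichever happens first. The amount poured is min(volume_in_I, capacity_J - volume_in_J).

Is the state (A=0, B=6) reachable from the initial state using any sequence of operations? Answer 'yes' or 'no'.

Answer: yes

Derivation:
BFS from (A=0, B=0):
  1. fill(B) -> (A=0 B=9)
  2. pour(B -> A) -> (A=3 B=6)
  3. empty(A) -> (A=0 B=6)
Target reached → yes.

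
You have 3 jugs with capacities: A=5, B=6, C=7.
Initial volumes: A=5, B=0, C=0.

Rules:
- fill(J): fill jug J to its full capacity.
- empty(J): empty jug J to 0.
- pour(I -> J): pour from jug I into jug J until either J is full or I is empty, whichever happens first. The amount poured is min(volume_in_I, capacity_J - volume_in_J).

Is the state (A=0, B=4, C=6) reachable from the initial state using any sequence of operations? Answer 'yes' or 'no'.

Answer: yes

Derivation:
BFS from (A=5, B=0, C=0):
  1. pour(A -> B) -> (A=0 B=5 C=0)
  2. fill(A) -> (A=5 B=5 C=0)
  3. pour(A -> B) -> (A=4 B=6 C=0)
  4. pour(B -> C) -> (A=4 B=0 C=6)
  5. pour(A -> B) -> (A=0 B=4 C=6)
Target reached → yes.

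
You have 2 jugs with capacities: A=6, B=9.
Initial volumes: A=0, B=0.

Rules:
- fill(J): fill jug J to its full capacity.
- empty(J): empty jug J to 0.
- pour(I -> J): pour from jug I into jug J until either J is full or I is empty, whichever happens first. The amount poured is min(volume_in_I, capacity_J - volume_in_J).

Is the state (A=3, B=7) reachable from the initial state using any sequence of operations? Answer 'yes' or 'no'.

BFS explored all 10 reachable states.
Reachable set includes: (0,0), (0,3), (0,6), (0,9), (3,0), (3,9), (6,0), (6,3), (6,6), (6,9)
Target (A=3, B=7) not in reachable set → no.

Answer: no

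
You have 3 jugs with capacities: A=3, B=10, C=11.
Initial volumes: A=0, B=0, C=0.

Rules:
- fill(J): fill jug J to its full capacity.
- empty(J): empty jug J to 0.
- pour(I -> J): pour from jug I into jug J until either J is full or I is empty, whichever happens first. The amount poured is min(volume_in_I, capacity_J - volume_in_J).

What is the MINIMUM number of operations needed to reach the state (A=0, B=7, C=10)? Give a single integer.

Answer: 5

Derivation:
BFS from (A=0, B=0, C=0). One shortest path:
  1. fill(B) -> (A=0 B=10 C=0)
  2. pour(B -> C) -> (A=0 B=0 C=10)
  3. fill(B) -> (A=0 B=10 C=10)
  4. pour(B -> A) -> (A=3 B=7 C=10)
  5. empty(A) -> (A=0 B=7 C=10)
Reached target in 5 moves.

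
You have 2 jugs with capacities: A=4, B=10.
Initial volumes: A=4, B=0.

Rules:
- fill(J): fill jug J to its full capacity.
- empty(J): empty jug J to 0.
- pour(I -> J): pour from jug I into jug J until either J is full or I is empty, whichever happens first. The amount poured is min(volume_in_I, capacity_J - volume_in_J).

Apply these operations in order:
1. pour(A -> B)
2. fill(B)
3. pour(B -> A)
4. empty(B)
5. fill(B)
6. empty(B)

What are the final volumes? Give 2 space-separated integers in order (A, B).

Answer: 4 0

Derivation:
Step 1: pour(A -> B) -> (A=0 B=4)
Step 2: fill(B) -> (A=0 B=10)
Step 3: pour(B -> A) -> (A=4 B=6)
Step 4: empty(B) -> (A=4 B=0)
Step 5: fill(B) -> (A=4 B=10)
Step 6: empty(B) -> (A=4 B=0)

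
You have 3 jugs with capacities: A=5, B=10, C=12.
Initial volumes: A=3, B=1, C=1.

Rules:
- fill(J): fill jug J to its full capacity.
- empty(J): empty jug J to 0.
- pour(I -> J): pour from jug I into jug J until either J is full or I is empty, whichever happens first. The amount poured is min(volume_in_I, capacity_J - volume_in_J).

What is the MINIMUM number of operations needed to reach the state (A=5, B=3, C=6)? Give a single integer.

BFS from (A=3, B=1, C=1). One shortest path:
  1. fill(B) -> (A=3 B=10 C=1)
  2. pour(B -> A) -> (A=5 B=8 C=1)
  3. pour(A -> C) -> (A=0 B=8 C=6)
  4. pour(B -> A) -> (A=5 B=3 C=6)
Reached target in 4 moves.

Answer: 4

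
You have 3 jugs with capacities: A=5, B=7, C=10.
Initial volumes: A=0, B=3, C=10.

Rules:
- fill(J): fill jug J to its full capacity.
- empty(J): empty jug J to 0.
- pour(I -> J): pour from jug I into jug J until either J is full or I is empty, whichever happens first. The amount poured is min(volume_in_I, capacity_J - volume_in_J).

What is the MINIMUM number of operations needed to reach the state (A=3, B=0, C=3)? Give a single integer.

Answer: 3

Derivation:
BFS from (A=0, B=3, C=10). One shortest path:
  1. pour(B -> A) -> (A=3 B=0 C=10)
  2. pour(C -> B) -> (A=3 B=7 C=3)
  3. empty(B) -> (A=3 B=0 C=3)
Reached target in 3 moves.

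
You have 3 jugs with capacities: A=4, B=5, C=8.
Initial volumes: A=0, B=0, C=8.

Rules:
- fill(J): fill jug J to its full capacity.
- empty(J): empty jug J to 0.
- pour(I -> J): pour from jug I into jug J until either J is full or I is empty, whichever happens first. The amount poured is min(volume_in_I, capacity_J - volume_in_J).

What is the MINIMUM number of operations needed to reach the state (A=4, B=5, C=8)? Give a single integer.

Answer: 2

Derivation:
BFS from (A=0, B=0, C=8). One shortest path:
  1. fill(A) -> (A=4 B=0 C=8)
  2. fill(B) -> (A=4 B=5 C=8)
Reached target in 2 moves.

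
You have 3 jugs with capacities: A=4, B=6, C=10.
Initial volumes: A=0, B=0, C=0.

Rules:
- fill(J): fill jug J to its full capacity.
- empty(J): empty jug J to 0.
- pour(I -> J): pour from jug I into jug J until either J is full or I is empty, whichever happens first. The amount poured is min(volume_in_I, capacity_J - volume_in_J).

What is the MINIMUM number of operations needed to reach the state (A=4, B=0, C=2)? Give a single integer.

Answer: 3

Derivation:
BFS from (A=0, B=0, C=0). One shortest path:
  1. fill(B) -> (A=0 B=6 C=0)
  2. pour(B -> A) -> (A=4 B=2 C=0)
  3. pour(B -> C) -> (A=4 B=0 C=2)
Reached target in 3 moves.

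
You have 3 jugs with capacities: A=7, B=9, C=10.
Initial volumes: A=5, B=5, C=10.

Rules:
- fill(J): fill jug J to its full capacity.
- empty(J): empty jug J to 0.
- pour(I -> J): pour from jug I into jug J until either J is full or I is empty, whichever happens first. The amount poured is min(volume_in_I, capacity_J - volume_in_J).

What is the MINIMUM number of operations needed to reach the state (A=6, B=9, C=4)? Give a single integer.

BFS from (A=5, B=5, C=10). One shortest path:
  1. empty(C) -> (A=5 B=5 C=0)
  2. pour(A -> B) -> (A=1 B=9 C=0)
  3. pour(B -> C) -> (A=1 B=0 C=9)
  4. fill(B) -> (A=1 B=9 C=9)
  5. pour(B -> A) -> (A=7 B=3 C=9)
  6. pour(A -> C) -> (A=6 B=3 C=10)
  7. pour(C -> B) -> (A=6 B=9 C=4)
Reached target in 7 moves.

Answer: 7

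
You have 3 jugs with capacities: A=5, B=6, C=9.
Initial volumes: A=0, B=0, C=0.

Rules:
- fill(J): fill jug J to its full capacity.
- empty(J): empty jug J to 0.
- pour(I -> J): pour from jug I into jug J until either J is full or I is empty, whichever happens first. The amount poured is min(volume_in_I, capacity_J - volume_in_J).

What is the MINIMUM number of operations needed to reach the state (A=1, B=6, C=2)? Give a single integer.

Answer: 6

Derivation:
BFS from (A=0, B=0, C=0). One shortest path:
  1. fill(C) -> (A=0 B=0 C=9)
  2. pour(C -> B) -> (A=0 B=6 C=3)
  3. pour(B -> A) -> (A=5 B=1 C=3)
  4. pour(A -> C) -> (A=0 B=1 C=8)
  5. pour(B -> A) -> (A=1 B=0 C=8)
  6. pour(C -> B) -> (A=1 B=6 C=2)
Reached target in 6 moves.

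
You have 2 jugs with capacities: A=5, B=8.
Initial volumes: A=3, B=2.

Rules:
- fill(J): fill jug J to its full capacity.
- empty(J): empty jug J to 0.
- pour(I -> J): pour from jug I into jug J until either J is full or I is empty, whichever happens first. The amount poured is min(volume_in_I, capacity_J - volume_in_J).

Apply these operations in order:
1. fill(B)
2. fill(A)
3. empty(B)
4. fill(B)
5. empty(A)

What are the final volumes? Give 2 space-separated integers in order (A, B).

Answer: 0 8

Derivation:
Step 1: fill(B) -> (A=3 B=8)
Step 2: fill(A) -> (A=5 B=8)
Step 3: empty(B) -> (A=5 B=0)
Step 4: fill(B) -> (A=5 B=8)
Step 5: empty(A) -> (A=0 B=8)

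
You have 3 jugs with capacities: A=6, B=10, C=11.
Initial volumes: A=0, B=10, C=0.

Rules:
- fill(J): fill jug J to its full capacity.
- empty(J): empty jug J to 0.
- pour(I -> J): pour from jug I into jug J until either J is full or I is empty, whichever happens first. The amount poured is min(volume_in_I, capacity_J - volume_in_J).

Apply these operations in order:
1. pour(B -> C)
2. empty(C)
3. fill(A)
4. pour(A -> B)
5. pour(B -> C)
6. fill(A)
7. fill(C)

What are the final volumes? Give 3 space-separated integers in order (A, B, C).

Step 1: pour(B -> C) -> (A=0 B=0 C=10)
Step 2: empty(C) -> (A=0 B=0 C=0)
Step 3: fill(A) -> (A=6 B=0 C=0)
Step 4: pour(A -> B) -> (A=0 B=6 C=0)
Step 5: pour(B -> C) -> (A=0 B=0 C=6)
Step 6: fill(A) -> (A=6 B=0 C=6)
Step 7: fill(C) -> (A=6 B=0 C=11)

Answer: 6 0 11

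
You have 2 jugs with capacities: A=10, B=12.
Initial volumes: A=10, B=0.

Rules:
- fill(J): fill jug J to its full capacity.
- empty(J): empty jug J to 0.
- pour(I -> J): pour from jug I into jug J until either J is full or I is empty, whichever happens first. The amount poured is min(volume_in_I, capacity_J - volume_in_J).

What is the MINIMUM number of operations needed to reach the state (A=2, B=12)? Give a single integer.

BFS from (A=10, B=0). One shortest path:
  1. empty(A) -> (A=0 B=0)
  2. fill(B) -> (A=0 B=12)
  3. pour(B -> A) -> (A=10 B=2)
  4. empty(A) -> (A=0 B=2)
  5. pour(B -> A) -> (A=2 B=0)
  6. fill(B) -> (A=2 B=12)
Reached target in 6 moves.

Answer: 6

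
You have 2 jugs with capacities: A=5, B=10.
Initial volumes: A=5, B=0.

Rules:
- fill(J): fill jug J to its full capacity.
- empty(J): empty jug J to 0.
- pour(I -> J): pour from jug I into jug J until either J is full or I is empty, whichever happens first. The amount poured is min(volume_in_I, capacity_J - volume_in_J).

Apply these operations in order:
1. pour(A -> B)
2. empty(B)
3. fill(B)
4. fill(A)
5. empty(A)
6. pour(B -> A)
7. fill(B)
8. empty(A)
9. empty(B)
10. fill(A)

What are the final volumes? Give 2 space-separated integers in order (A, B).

Step 1: pour(A -> B) -> (A=0 B=5)
Step 2: empty(B) -> (A=0 B=0)
Step 3: fill(B) -> (A=0 B=10)
Step 4: fill(A) -> (A=5 B=10)
Step 5: empty(A) -> (A=0 B=10)
Step 6: pour(B -> A) -> (A=5 B=5)
Step 7: fill(B) -> (A=5 B=10)
Step 8: empty(A) -> (A=0 B=10)
Step 9: empty(B) -> (A=0 B=0)
Step 10: fill(A) -> (A=5 B=0)

Answer: 5 0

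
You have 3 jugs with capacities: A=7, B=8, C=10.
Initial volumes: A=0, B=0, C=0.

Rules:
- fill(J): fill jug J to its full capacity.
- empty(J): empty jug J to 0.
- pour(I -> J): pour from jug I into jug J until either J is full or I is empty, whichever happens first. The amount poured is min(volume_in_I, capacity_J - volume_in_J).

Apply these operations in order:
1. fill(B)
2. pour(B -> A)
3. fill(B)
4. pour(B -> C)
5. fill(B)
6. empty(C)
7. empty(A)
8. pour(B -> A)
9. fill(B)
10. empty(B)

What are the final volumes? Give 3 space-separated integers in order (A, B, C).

Step 1: fill(B) -> (A=0 B=8 C=0)
Step 2: pour(B -> A) -> (A=7 B=1 C=0)
Step 3: fill(B) -> (A=7 B=8 C=0)
Step 4: pour(B -> C) -> (A=7 B=0 C=8)
Step 5: fill(B) -> (A=7 B=8 C=8)
Step 6: empty(C) -> (A=7 B=8 C=0)
Step 7: empty(A) -> (A=0 B=8 C=0)
Step 8: pour(B -> A) -> (A=7 B=1 C=0)
Step 9: fill(B) -> (A=7 B=8 C=0)
Step 10: empty(B) -> (A=7 B=0 C=0)

Answer: 7 0 0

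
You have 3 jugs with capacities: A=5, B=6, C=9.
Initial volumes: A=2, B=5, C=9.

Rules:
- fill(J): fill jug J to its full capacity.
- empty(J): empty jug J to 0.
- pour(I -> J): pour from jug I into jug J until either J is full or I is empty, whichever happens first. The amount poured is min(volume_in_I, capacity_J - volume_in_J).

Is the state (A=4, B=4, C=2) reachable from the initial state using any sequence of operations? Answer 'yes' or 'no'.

BFS explored all 260 reachable states.
Reachable set includes: (0,0,0), (0,0,1), (0,0,2), (0,0,3), (0,0,4), (0,0,5), (0,0,6), (0,0,7), (0,0,8), (0,0,9), (0,1,0), (0,1,1) ...
Target (A=4, B=4, C=2) not in reachable set → no.

Answer: no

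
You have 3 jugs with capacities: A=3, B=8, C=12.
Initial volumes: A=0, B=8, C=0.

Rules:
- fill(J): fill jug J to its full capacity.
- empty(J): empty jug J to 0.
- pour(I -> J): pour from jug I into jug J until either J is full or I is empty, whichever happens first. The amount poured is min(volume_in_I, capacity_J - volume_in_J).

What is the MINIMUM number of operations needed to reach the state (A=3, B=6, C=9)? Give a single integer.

Answer: 7

Derivation:
BFS from (A=0, B=8, C=0). One shortest path:
  1. fill(A) -> (A=3 B=8 C=0)
  2. empty(B) -> (A=3 B=0 C=0)
  3. fill(C) -> (A=3 B=0 C=12)
  4. pour(A -> B) -> (A=0 B=3 C=12)
  5. fill(A) -> (A=3 B=3 C=12)
  6. pour(A -> B) -> (A=0 B=6 C=12)
  7. pour(C -> A) -> (A=3 B=6 C=9)
Reached target in 7 moves.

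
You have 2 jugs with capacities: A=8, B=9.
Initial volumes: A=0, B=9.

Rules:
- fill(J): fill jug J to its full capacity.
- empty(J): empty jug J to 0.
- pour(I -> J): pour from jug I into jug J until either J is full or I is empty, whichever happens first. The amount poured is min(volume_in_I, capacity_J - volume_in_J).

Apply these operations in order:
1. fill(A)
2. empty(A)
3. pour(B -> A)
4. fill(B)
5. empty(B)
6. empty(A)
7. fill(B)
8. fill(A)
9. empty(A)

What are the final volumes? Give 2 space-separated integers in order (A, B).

Step 1: fill(A) -> (A=8 B=9)
Step 2: empty(A) -> (A=0 B=9)
Step 3: pour(B -> A) -> (A=8 B=1)
Step 4: fill(B) -> (A=8 B=9)
Step 5: empty(B) -> (A=8 B=0)
Step 6: empty(A) -> (A=0 B=0)
Step 7: fill(B) -> (A=0 B=9)
Step 8: fill(A) -> (A=8 B=9)
Step 9: empty(A) -> (A=0 B=9)

Answer: 0 9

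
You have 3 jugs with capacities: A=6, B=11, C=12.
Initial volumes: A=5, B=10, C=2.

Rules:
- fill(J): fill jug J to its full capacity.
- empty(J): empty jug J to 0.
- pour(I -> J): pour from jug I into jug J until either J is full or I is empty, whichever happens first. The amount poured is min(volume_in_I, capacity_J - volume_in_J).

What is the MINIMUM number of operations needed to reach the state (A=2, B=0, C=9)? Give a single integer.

BFS from (A=5, B=10, C=2). One shortest path:
  1. pour(B -> A) -> (A=6 B=9 C=2)
  2. empty(A) -> (A=0 B=9 C=2)
  3. pour(C -> A) -> (A=2 B=9 C=0)
  4. pour(B -> C) -> (A=2 B=0 C=9)
Reached target in 4 moves.

Answer: 4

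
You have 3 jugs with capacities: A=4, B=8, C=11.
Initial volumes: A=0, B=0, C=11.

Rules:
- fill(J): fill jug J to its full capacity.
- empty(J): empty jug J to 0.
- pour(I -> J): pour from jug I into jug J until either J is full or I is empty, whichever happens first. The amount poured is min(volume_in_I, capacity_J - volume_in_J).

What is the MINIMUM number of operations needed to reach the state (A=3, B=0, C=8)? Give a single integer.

BFS from (A=0, B=0, C=11). One shortest path:
  1. pour(C -> B) -> (A=0 B=8 C=3)
  2. pour(C -> A) -> (A=3 B=8 C=0)
  3. pour(B -> C) -> (A=3 B=0 C=8)
Reached target in 3 moves.

Answer: 3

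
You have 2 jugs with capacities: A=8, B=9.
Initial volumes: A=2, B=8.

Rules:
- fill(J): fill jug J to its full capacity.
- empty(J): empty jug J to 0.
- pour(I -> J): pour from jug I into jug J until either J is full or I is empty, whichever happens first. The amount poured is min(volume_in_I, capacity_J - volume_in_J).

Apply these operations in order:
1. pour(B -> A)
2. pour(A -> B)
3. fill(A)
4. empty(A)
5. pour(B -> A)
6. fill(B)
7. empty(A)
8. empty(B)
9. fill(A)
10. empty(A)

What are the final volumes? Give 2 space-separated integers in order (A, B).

Step 1: pour(B -> A) -> (A=8 B=2)
Step 2: pour(A -> B) -> (A=1 B=9)
Step 3: fill(A) -> (A=8 B=9)
Step 4: empty(A) -> (A=0 B=9)
Step 5: pour(B -> A) -> (A=8 B=1)
Step 6: fill(B) -> (A=8 B=9)
Step 7: empty(A) -> (A=0 B=9)
Step 8: empty(B) -> (A=0 B=0)
Step 9: fill(A) -> (A=8 B=0)
Step 10: empty(A) -> (A=0 B=0)

Answer: 0 0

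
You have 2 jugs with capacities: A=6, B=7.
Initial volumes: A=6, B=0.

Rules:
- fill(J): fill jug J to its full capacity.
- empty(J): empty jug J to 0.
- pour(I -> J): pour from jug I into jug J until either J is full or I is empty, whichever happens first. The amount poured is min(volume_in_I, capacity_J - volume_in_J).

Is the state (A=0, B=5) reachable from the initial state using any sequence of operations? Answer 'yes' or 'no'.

BFS from (A=6, B=0):
  1. pour(A -> B) -> (A=0 B=6)
  2. fill(A) -> (A=6 B=6)
  3. pour(A -> B) -> (A=5 B=7)
  4. empty(B) -> (A=5 B=0)
  5. pour(A -> B) -> (A=0 B=5)
Target reached → yes.

Answer: yes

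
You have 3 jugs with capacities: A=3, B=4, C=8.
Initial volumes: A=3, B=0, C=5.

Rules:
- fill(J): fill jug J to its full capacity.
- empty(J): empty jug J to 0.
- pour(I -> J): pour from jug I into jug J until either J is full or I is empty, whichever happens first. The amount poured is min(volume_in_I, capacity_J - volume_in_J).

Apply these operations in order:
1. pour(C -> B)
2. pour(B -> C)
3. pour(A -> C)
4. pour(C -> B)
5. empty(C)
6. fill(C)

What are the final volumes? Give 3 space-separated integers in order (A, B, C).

Answer: 0 4 8

Derivation:
Step 1: pour(C -> B) -> (A=3 B=4 C=1)
Step 2: pour(B -> C) -> (A=3 B=0 C=5)
Step 3: pour(A -> C) -> (A=0 B=0 C=8)
Step 4: pour(C -> B) -> (A=0 B=4 C=4)
Step 5: empty(C) -> (A=0 B=4 C=0)
Step 6: fill(C) -> (A=0 B=4 C=8)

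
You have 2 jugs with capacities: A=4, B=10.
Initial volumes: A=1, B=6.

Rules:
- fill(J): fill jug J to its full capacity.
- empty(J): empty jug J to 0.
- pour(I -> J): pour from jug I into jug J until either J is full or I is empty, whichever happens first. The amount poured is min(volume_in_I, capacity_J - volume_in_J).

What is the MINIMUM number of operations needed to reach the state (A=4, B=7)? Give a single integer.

Answer: 2

Derivation:
BFS from (A=1, B=6). One shortest path:
  1. fill(B) -> (A=1 B=10)
  2. pour(B -> A) -> (A=4 B=7)
Reached target in 2 moves.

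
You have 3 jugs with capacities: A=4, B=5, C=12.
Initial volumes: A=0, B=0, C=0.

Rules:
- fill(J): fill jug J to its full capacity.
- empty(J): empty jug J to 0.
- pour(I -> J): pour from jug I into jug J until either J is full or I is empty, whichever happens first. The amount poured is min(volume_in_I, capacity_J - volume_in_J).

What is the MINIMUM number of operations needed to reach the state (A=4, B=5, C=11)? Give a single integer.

Answer: 5

Derivation:
BFS from (A=0, B=0, C=0). One shortest path:
  1. fill(A) -> (A=4 B=0 C=0)
  2. fill(C) -> (A=4 B=0 C=12)
  3. pour(A -> B) -> (A=0 B=4 C=12)
  4. fill(A) -> (A=4 B=4 C=12)
  5. pour(C -> B) -> (A=4 B=5 C=11)
Reached target in 5 moves.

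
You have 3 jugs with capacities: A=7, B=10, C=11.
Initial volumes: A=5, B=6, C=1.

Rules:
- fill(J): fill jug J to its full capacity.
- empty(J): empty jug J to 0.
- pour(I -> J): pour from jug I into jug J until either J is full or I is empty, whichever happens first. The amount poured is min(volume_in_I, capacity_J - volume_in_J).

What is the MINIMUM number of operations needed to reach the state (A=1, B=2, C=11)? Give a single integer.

Answer: 8

Derivation:
BFS from (A=5, B=6, C=1). One shortest path:
  1. fill(A) -> (A=7 B=6 C=1)
  2. pour(A -> B) -> (A=3 B=10 C=1)
  3. empty(B) -> (A=3 B=0 C=1)
  4. pour(A -> B) -> (A=0 B=3 C=1)
  5. pour(C -> A) -> (A=1 B=3 C=0)
  6. pour(B -> C) -> (A=1 B=0 C=3)
  7. fill(B) -> (A=1 B=10 C=3)
  8. pour(B -> C) -> (A=1 B=2 C=11)
Reached target in 8 moves.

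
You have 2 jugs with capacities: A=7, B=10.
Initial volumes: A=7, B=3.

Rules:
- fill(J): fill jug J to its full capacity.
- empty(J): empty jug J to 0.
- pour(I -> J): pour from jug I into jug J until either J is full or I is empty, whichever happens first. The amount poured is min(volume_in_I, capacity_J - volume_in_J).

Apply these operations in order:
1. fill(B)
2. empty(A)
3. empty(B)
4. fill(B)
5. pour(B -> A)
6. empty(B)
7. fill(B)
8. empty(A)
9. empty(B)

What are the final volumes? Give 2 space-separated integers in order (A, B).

Step 1: fill(B) -> (A=7 B=10)
Step 2: empty(A) -> (A=0 B=10)
Step 3: empty(B) -> (A=0 B=0)
Step 4: fill(B) -> (A=0 B=10)
Step 5: pour(B -> A) -> (A=7 B=3)
Step 6: empty(B) -> (A=7 B=0)
Step 7: fill(B) -> (A=7 B=10)
Step 8: empty(A) -> (A=0 B=10)
Step 9: empty(B) -> (A=0 B=0)

Answer: 0 0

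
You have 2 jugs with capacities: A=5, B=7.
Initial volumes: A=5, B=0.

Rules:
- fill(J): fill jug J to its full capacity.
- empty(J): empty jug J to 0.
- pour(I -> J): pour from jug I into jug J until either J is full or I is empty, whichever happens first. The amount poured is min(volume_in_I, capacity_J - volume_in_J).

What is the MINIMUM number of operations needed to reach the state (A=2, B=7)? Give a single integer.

Answer: 6

Derivation:
BFS from (A=5, B=0). One shortest path:
  1. empty(A) -> (A=0 B=0)
  2. fill(B) -> (A=0 B=7)
  3. pour(B -> A) -> (A=5 B=2)
  4. empty(A) -> (A=0 B=2)
  5. pour(B -> A) -> (A=2 B=0)
  6. fill(B) -> (A=2 B=7)
Reached target in 6 moves.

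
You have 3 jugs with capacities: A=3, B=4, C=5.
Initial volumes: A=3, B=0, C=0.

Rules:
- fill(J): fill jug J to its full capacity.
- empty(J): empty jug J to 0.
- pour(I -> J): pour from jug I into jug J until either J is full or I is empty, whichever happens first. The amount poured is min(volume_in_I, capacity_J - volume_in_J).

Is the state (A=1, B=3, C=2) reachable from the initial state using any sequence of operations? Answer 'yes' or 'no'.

Answer: no

Derivation:
BFS explored all 96 reachable states.
Reachable set includes: (0,0,0), (0,0,1), (0,0,2), (0,0,3), (0,0,4), (0,0,5), (0,1,0), (0,1,1), (0,1,2), (0,1,3), (0,1,4), (0,1,5) ...
Target (A=1, B=3, C=2) not in reachable set → no.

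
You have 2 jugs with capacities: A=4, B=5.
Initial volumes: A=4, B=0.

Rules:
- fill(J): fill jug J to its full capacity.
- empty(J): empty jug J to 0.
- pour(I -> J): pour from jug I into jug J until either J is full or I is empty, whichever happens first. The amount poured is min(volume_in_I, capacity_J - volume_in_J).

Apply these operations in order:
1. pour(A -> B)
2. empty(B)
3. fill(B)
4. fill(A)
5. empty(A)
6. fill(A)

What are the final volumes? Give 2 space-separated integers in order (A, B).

Step 1: pour(A -> B) -> (A=0 B=4)
Step 2: empty(B) -> (A=0 B=0)
Step 3: fill(B) -> (A=0 B=5)
Step 4: fill(A) -> (A=4 B=5)
Step 5: empty(A) -> (A=0 B=5)
Step 6: fill(A) -> (A=4 B=5)

Answer: 4 5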